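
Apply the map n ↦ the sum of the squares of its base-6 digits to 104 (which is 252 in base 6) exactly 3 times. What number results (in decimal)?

104 = (2,5,2)_6 → 33
33 = (5,3)_6 → 34
34 = (5,4)_6 → 41

41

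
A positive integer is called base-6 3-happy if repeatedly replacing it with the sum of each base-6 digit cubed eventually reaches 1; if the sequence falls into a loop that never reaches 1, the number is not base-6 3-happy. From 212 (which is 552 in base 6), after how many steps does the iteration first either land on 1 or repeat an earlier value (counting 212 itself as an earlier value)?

6

212 = (5,5,2)_6 → 5³ + 5³ + 2³ = 258
258 = (1,1,1,0)_6 → 1³ + 1³ + 1³ + 0³ = 3
3 = (3)_6 → 3³ = 27
27 = (4,3)_6 → 4³ + 3³ = 91
91 = (2,3,1)_6 → 2³ + 3³ + 1³ = 36
36 = (1,0,0)_6 → 1³ + 0³ + 0³ = 1  — reached 1.
That took 6 steps.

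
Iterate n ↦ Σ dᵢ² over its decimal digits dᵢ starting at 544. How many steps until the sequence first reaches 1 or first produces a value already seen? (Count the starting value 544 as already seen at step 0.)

544 → 5² + 4² + 4² = 57
57 → 5² + 7² = 74
74 → 7² + 4² = 65
65 → 6² + 5² = 61
61 → 6² + 1² = 37
37 → 3² + 7² = 58
58 → 5² + 8² = 89
89 → 8² + 9² = 145
145 → 1² + 4² + 5² = 42
42 → 4² + 2² = 20
20 → 2² + 0² = 4
4 → 4² = 16
16 → 1² + 6² = 37  — 37 repeats.
That took 13 steps.

13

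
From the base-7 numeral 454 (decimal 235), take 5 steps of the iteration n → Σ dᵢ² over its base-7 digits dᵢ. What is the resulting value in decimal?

25

235 = (4,5,4)_7 → 4² + 5² + 4² = 16 + 25 + 16 = 57
57 = (1,1,1)_7 → 1² + 1² + 1² = 1 + 1 + 1 = 3
3 = (3)_7 → 3² = 9
9 = (1,2)_7 → 1² + 2² = 1 + 4 = 5
5 = (5)_7 → 5² = 25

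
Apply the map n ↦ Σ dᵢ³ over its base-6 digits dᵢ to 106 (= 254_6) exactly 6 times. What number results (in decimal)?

106 = (2,5,4)_6 → 2³ + 5³ + 4³ = 197
197 = (5,2,5)_6 → 5³ + 2³ + 5³ = 258
258 = (1,1,1,0)_6 → 1³ + 1³ + 1³ + 0³ = 3
3 = (3)_6 → 3³ = 27
27 = (4,3)_6 → 4³ + 3³ = 91
91 = (2,3,1)_6 → 2³ + 3³ + 1³ = 36

36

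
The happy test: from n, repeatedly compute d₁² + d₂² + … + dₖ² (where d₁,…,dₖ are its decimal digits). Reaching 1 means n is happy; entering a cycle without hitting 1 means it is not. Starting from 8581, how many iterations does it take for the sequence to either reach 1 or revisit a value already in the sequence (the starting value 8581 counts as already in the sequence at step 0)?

8581 → 8² + 5² + 8² + 1² = 154
154 → 1² + 5² + 4² = 42
42 → 4² + 2² = 20
20 → 2² + 0² = 4
4 → 4² = 16
16 → 1² + 6² = 37
37 → 3² + 7² = 58
58 → 5² + 8² = 89
89 → 8² + 9² = 145
145 → 1² + 4² + 5² = 42  — 42 repeats.
That took 10 steps.

10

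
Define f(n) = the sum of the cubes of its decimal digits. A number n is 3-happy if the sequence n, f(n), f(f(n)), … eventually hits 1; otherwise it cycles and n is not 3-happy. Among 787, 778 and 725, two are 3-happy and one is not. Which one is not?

725

787: 787 → 1198 → 1243 → 100 → 1  — reaches 1 (3-happy)
778: 778 → 1198 → 1243 → 100 → 1  — reaches 1 (3-happy)
725: 725 → 476 → 623 → 251 → 134 → 92 → 737 → 713 → 371 → 371  — repeats 371 (not 3-happy)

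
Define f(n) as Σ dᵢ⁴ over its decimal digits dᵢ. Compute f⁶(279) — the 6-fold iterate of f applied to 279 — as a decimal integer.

279 → 2⁴ + 7⁴ + 9⁴ = 16 + 2401 + 6561 = 8978
8978 → 8⁴ + 9⁴ + 7⁴ + 8⁴ = 4096 + 6561 + 2401 + 4096 = 17154
17154 → 1⁴ + 7⁴ + 1⁴ + 5⁴ + 4⁴ = 1 + 2401 + 1 + 625 + 256 = 3284
3284 → 3⁴ + 2⁴ + 8⁴ + 4⁴ = 81 + 16 + 4096 + 256 = 4449
4449 → 4⁴ + 4⁴ + 4⁴ + 9⁴ = 256 + 256 + 256 + 6561 = 7329
7329 → 7⁴ + 3⁴ + 2⁴ + 9⁴ = 2401 + 81 + 16 + 6561 = 9059

9059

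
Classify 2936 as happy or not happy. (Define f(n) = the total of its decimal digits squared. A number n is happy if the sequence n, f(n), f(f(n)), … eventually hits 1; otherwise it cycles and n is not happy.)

happy

2936 → 2² + 9² + 3² + 6² = 4 + 81 + 9 + 36 = 130
130 → 1² + 3² + 0² = 1 + 9 + 0 = 10
10 → 1² + 0² = 1 + 0 = 1  — reached 1.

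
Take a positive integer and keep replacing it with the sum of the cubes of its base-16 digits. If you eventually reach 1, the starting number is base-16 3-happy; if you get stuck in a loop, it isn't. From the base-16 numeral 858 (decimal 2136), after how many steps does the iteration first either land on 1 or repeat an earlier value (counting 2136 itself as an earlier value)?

2136 = (8,5,8)_16 → 8³ + 5³ + 8³ = 1149
1149 = (4,7,13)_16 → 4³ + 7³ + 13³ = 2604
2604 = (10,2,12)_16 → 10³ + 2³ + 12³ = 2736
2736 = (10,11,0)_16 → 10³ + 11³ + 0³ = 2331
2331 = (9,1,11)_16 → 9³ + 1³ + 11³ = 2061
2061 = (8,0,13)_16 → 8³ + 0³ + 13³ = 2709
2709 = (10,9,5)_16 → 10³ + 9³ + 5³ = 1854
1854 = (7,3,14)_16 → 7³ + 3³ + 14³ = 3114
3114 = (12,2,10)_16 → 12³ + 2³ + 10³ = 2736  — 2736 repeats.
That took 9 steps.

9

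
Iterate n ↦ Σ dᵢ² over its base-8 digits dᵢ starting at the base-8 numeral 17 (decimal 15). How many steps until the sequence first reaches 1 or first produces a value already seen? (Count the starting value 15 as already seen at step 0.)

15 = (1,7)_8 → 50
50 = (6,2)_8 → 40
40 = (5,0)_8 → 25
25 = (3,1)_8 → 10
10 = (1,2)_8 → 5
5 = (5)_8 → 25  — 25 repeats.
That took 6 steps.

6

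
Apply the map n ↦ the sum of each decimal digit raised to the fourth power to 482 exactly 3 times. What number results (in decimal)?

482 → 4⁴ + 8⁴ + 2⁴ = 256 + 4096 + 16 = 4368
4368 → 4⁴ + 3⁴ + 6⁴ + 8⁴ = 256 + 81 + 1296 + 4096 = 5729
5729 → 5⁴ + 7⁴ + 2⁴ + 9⁴ = 625 + 2401 + 16 + 6561 = 9603

9603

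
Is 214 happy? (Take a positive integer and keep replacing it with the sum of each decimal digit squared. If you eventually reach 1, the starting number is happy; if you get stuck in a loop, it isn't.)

214 → 2² + 1² + 4² = 21
21 → 2² + 1² = 5
5 → 5² = 25
25 → 2² + 5² = 29
29 → 2² + 9² = 85
85 → 8² + 5² = 89
89 → 8² + 9² = 145
145 → 1² + 4² + 5² = 42
42 → 4² + 2² = 20
20 → 2² + 0² = 4
4 → 4² = 16
16 → 1² + 6² = 37
37 → 3² + 7² = 58
58 → 5² + 8² = 89  — 89 already seen; the sequence cycles without reaching 1.

not happy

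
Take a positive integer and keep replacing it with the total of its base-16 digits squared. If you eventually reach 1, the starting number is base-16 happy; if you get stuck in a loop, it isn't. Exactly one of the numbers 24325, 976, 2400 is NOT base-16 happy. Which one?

976

24325: 24325 → 275 → 11 → 121 → 130 → 68 → 32 → 4 → 16 → 1  — reaches 1 (base-16 happy)
976: 976 → 178 → 125 → 218 → 269 → 170 → 200 → 208 → 169 → 181 → 146 → 85 → 50 → 13 → 169  — repeats 169 (not base-16 happy)
2400: 2400 → 117 → 74 → 116 → 65 → 17 → 2 → 4 → 16 → 1  — reaches 1 (base-16 happy)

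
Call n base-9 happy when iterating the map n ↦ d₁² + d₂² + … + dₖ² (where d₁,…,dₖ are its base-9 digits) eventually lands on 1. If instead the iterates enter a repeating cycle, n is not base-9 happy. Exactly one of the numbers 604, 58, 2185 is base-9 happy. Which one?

604: 604 → 66 → 58 → 52 → 74 → 68 → 74  — repeats 74 (not base-9 happy)
58: 58 → 52 → 74 → 68 → 74  — repeats 74 (not base-9 happy)
2185: 2185 → 181 → 9 → 1  — reaches 1 (base-9 happy)

2185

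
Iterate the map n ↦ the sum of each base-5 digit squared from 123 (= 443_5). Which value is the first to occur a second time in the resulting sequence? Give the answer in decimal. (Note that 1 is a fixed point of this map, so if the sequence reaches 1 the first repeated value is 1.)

1

123 = (4,4,3)_5 → 4² + 4² + 3² = 41
41 = (1,3,1)_5 → 1² + 3² + 1² = 11
11 = (2,1)_5 → 2² + 1² = 5
5 = (1,0)_5 → 1² + 0² = 1  — reached the fixed point 1.
1 → 1, so 1 is the first repeated value.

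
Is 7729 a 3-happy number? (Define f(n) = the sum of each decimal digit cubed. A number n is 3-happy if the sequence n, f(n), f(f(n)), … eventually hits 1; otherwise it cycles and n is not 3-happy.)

3-happy

7729 → 7³ + 7³ + 2³ + 9³ = 343 + 343 + 8 + 729 = 1423
1423 → 1³ + 4³ + 2³ + 3³ = 1 + 64 + 8 + 27 = 100
100 → 1³ + 0³ + 0³ = 1 + 0 + 0 = 1  — reached 1.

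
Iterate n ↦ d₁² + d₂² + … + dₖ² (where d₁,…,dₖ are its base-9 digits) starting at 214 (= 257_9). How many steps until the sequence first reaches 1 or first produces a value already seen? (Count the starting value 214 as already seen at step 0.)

7

214 = (2,5,7)_9 → 2² + 5² + 7² = 4 + 25 + 49 = 78
78 = (8,6)_9 → 8² + 6² = 64 + 36 = 100
100 = (1,2,1)_9 → 1² + 2² + 1² = 1 + 4 + 1 = 6
6 = (6)_9 → 6² = 36
36 = (4,0)_9 → 4² + 0² = 16 + 0 = 16
16 = (1,7)_9 → 1² + 7² = 1 + 49 = 50
50 = (5,5)_9 → 5² + 5² = 25 + 25 = 50  — 50 repeats.
That took 7 steps.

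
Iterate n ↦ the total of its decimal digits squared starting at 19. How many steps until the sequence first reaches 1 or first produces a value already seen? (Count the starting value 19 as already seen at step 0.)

4

19 → 1² + 9² = 1 + 81 = 82
82 → 8² + 2² = 64 + 4 = 68
68 → 6² + 8² = 36 + 64 = 100
100 → 1² + 0² + 0² = 1 + 0 + 0 = 1  — reached 1.
That took 4 steps.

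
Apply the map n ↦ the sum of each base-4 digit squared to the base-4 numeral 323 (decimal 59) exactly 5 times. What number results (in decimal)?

4

59 = (3,2,3)_4 → 3² + 2² + 3² = 9 + 4 + 9 = 22
22 = (1,1,2)_4 → 1² + 1² + 2² = 1 + 1 + 4 = 6
6 = (1,2)_4 → 1² + 2² = 1 + 4 = 5
5 = (1,1)_4 → 1² + 1² = 1 + 1 = 2
2 = (2)_4 → 2² = 4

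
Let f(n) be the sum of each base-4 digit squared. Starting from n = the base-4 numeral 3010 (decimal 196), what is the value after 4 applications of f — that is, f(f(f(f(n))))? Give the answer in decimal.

1

196 = (3,0,1,0)_4 → 3² + 0² + 1² + 0² = 10
10 = (2,2)_4 → 2² + 2² = 8
8 = (2,0)_4 → 2² + 0² = 4
4 = (1,0)_4 → 1² + 0² = 1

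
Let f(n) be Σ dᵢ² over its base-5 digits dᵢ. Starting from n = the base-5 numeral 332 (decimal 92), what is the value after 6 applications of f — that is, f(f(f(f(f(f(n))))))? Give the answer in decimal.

16

92 = (3,3,2)_5 → 3² + 3² + 2² = 22
22 = (4,2)_5 → 4² + 2² = 20
20 = (4,0)_5 → 4² + 0² = 16
16 = (3,1)_5 → 3² + 1² = 10
10 = (2,0)_5 → 2² + 0² = 4
4 = (4)_5 → 4² = 16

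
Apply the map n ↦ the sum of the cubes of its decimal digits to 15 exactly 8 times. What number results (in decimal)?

15 → 1³ + 5³ = 126
126 → 1³ + 2³ + 6³ = 225
225 → 2³ + 2³ + 5³ = 141
141 → 1³ + 4³ + 1³ = 66
66 → 6³ + 6³ = 432
432 → 4³ + 3³ + 2³ = 99
99 → 9³ + 9³ = 1458
1458 → 1³ + 4³ + 5³ + 8³ = 702

702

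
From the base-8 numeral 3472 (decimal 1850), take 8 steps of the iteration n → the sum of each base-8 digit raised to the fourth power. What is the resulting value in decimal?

1850 = (3,4,7,2)_8 → 2754
2754 = (5,3,0,2)_8 → 722
722 = (1,3,2,2)_8 → 114
114 = (1,6,2)_8 → 1313
1313 = (2,4,4,1)_8 → 529
529 = (1,0,2,1)_8 → 18
18 = (2,2)_8 → 32
32 = (4,0)_8 → 256

256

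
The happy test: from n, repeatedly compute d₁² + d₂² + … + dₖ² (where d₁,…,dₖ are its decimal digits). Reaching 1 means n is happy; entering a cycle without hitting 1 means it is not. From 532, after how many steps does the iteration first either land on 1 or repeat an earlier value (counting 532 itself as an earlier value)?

532 → 5² + 3² + 2² = 25 + 9 + 4 = 38
38 → 3² + 8² = 9 + 64 = 73
73 → 7² + 3² = 49 + 9 = 58
58 → 5² + 8² = 25 + 64 = 89
89 → 8² + 9² = 64 + 81 = 145
145 → 1² + 4² + 5² = 1 + 16 + 25 = 42
42 → 4² + 2² = 16 + 4 = 20
20 → 2² + 0² = 4 + 0 = 4
4 → 4² = 16
16 → 1² + 6² = 1 + 36 = 37
37 → 3² + 7² = 9 + 49 = 58  — 58 repeats.
That took 11 steps.

11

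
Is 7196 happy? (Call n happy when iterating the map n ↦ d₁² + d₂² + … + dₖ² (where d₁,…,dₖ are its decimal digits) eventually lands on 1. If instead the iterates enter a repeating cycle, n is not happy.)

7196 → 167
167 → 86
86 → 100
100 → 1  — reached 1.

happy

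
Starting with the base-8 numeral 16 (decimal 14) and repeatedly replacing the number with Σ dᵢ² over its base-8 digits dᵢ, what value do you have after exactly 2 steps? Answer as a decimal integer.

14 = (1,6)_8 → 37
37 = (4,5)_8 → 41

41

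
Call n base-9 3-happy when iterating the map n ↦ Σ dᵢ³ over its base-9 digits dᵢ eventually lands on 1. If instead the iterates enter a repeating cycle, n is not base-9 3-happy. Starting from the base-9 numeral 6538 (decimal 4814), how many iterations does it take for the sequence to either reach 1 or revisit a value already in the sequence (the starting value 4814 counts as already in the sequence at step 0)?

15

4814 = (6,5,3,8)_9 → 6³ + 5³ + 3³ + 8³ = 880
880 = (1,1,7,7)_9 → 1³ + 1³ + 7³ + 7³ = 688
688 = (8,4,4)_9 → 8³ + 4³ + 4³ = 640
640 = (7,8,1)_9 → 7³ + 8³ + 1³ = 856
856 = (1,1,5,1)_9 → 1³ + 1³ + 5³ + 1³ = 128
128 = (1,5,2)_9 → 1³ + 5³ + 2³ = 134
134 = (1,5,8)_9 → 1³ + 5³ + 8³ = 638
638 = (7,7,8)_9 → 7³ + 7³ + 8³ = 1198
1198 = (1,5,7,1)_9 → 1³ + 5³ + 7³ + 1³ = 470
470 = (5,7,2)_9 → 5³ + 7³ + 2³ = 476
476 = (5,7,8)_9 → 5³ + 7³ + 8³ = 980
980 = (1,3,0,8)_9 → 1³ + 3³ + 0³ + 8³ = 540
540 = (6,6,0)_9 → 6³ + 6³ + 0³ = 432
432 = (5,3,0)_9 → 5³ + 3³ + 0³ = 152
152 = (1,7,8)_9 → 1³ + 7³ + 8³ = 856  — 856 repeats.
That took 15 steps.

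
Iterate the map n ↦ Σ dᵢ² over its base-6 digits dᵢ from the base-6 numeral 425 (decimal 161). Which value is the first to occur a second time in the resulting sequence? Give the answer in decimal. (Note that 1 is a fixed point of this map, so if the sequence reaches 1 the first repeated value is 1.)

26

161 = (4,2,5)_6 → 4² + 2² + 5² = 16 + 4 + 25 = 45
45 = (1,1,3)_6 → 1² + 1² + 3² = 1 + 1 + 9 = 11
11 = (1,5)_6 → 1² + 5² = 1 + 25 = 26
26 = (4,2)_6 → 4² + 2² = 16 + 4 = 20
20 = (3,2)_6 → 3² + 2² = 9 + 4 = 13
13 = (2,1)_6 → 2² + 1² = 4 + 1 = 5
5 = (5)_6 → 5² = 25
25 = (4,1)_6 → 4² + 1² = 16 + 1 = 17
17 = (2,5)_6 → 2² + 5² = 4 + 25 = 29
29 = (4,5)_6 → 4² + 5² = 16 + 25 = 41
41 = (1,0,5)_6 → 1² + 0² + 5² = 1 + 0 + 25 = 26  — 26 already appeared earlier.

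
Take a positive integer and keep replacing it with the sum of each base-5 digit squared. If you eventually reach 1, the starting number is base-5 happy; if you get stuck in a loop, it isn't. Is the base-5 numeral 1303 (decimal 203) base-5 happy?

base-5 happy

203 = (1,3,0,3)_5 → 1² + 3² + 0² + 3² = 19
19 = (3,4)_5 → 3² + 4² = 25
25 = (1,0,0)_5 → 1² + 0² + 0² = 1  — reached 1.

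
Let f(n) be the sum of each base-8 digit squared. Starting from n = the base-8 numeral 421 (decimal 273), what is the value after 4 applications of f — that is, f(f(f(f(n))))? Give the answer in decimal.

20

273 = (4,2,1)_8 → 4² + 2² + 1² = 21
21 = (2,5)_8 → 2² + 5² = 29
29 = (3,5)_8 → 3² + 5² = 34
34 = (4,2)_8 → 4² + 2² = 20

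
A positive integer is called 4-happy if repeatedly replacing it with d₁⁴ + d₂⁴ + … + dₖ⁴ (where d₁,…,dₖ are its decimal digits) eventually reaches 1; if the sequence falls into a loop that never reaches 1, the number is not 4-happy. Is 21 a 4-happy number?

not 4-happy

21 → 2⁴ + 1⁴ = 17
17 → 1⁴ + 7⁴ = 2402
2402 → 2⁴ + 4⁴ + 0⁴ + 2⁴ = 288
288 → 2⁴ + 8⁴ + 8⁴ = 8208
8208 → 8⁴ + 2⁴ + 0⁴ + 8⁴ = 8208  — 8208 already seen; the sequence cycles without reaching 1.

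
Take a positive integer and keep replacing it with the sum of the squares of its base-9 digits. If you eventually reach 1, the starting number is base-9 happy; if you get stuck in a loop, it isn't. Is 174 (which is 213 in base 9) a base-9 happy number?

not base-9 happy

174 = (2,1,3)_9 → 2² + 1² + 3² = 14
14 = (1,5)_9 → 1² + 5² = 26
26 = (2,8)_9 → 2² + 8² = 68
68 = (7,5)_9 → 7² + 5² = 74
74 = (8,2)_9 → 8² + 2² = 68  — 68 already seen; the sequence cycles without reaching 1.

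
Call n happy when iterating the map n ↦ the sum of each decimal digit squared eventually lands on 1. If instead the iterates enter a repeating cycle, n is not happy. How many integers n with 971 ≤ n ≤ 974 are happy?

1

971: 971 → 131 → 11 → 2 → 4 → 16 → 37 → 58 → 89 → 145 → 42 → 20 → 4  — not happy
972: 972 → 134 → 26 → 40 → 16 → 37 → 58 → 89 → 145 → 42 → 20 → 4 → 16  — not happy
973: 973 → 139 → 91 → 82 → 68 → 100 → 1  — happy
974: 974 → 146 → 53 → 34 → 25 → 29 → 85 → 89 → 145 → 42 → 20 → 4 → 16 → 37 → 58 → 89  — not happy
happy: 973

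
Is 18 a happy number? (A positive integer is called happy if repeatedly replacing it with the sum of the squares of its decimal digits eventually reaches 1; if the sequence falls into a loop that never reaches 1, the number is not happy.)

not happy

18 → 1² + 8² = 65
65 → 6² + 5² = 61
61 → 6² + 1² = 37
37 → 3² + 7² = 58
58 → 5² + 8² = 89
89 → 8² + 9² = 145
145 → 1² + 4² + 5² = 42
42 → 4² + 2² = 20
20 → 2² + 0² = 4
4 → 4² = 16
16 → 1² + 6² = 37  — 37 already seen; the sequence cycles without reaching 1.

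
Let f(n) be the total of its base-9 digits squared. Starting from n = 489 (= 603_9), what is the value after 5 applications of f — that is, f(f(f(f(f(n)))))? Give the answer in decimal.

489 = (6,0,3)_9 → 45
45 = (5,0)_9 → 25
25 = (2,7)_9 → 53
53 = (5,8)_9 → 89
89 = (1,0,8)_9 → 65

65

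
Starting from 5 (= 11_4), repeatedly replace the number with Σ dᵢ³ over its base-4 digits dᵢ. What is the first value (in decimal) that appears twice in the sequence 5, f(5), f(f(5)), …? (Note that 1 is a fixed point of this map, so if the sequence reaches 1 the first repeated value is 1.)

8

5 = (1,1)_4 → 1³ + 1³ = 1 + 1 = 2
2 = (2)_4 → 2³ = 8
8 = (2,0)_4 → 2³ + 0³ = 8 + 0 = 8  — 8 already appeared earlier.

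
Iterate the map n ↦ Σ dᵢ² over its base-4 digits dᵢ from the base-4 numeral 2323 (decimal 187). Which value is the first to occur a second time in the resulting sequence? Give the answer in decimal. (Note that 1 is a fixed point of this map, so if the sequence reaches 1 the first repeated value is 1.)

187 = (2,3,2,3)_4 → 2² + 3² + 2² + 3² = 26
26 = (1,2,2)_4 → 1² + 2² + 2² = 9
9 = (2,1)_4 → 2² + 1² = 5
5 = (1,1)_4 → 1² + 1² = 2
2 = (2)_4 → 2² = 4
4 = (1,0)_4 → 1² + 0² = 1  — reached the fixed point 1.
1 → 1, so 1 is the first repeated value.

1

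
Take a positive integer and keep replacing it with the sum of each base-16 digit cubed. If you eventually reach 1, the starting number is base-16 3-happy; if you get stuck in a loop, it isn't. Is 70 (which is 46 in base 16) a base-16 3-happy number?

base-16 3-happy

70 = (4,6)_16 → 4³ + 6³ = 280
280 = (1,1,8)_16 → 1³ + 1³ + 8³ = 514
514 = (2,0,2)_16 → 2³ + 0³ + 2³ = 16
16 = (1,0)_16 → 1³ + 0³ = 1  — reached 1.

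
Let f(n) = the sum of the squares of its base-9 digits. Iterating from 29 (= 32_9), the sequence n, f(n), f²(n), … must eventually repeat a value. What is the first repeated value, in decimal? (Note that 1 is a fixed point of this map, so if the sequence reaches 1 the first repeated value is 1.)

29 = (3,2)_9 → 13
13 = (1,4)_9 → 17
17 = (1,8)_9 → 65
65 = (7,2)_9 → 53
53 = (5,8)_9 → 89
89 = (1,0,8)_9 → 65  — 65 already appeared earlier.

65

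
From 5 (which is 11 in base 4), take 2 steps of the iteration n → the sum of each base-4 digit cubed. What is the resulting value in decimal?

8

5 = (1,1)_4 → 2
2 = (2)_4 → 8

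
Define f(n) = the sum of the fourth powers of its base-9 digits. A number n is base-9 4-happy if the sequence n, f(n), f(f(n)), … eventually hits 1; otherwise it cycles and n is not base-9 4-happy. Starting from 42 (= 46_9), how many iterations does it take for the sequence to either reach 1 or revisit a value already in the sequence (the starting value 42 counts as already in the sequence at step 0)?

42 = (4,6)_9 → 1552
1552 = (2,1,1,4)_9 → 274
274 = (3,3,4)_9 → 418
418 = (5,1,4)_9 → 882
882 = (1,1,8,0)_9 → 4098
4098 = (5,5,5,3)_9 → 1956
1956 = (2,6,1,3)_9 → 1394
1394 = (1,8,1,8)_9 → 8194
8194 = (1,2,2,1,4)_9 → 290
290 = (3,5,2)_9 → 722
722 = (8,8,2)_9 → 8208
8208 = (1,2,2,3,0)_9 → 114
114 = (1,3,6)_9 → 1378
1378 = (1,8,0,1)_9 → 4098  — 4098 repeats.
That took 14 steps.

14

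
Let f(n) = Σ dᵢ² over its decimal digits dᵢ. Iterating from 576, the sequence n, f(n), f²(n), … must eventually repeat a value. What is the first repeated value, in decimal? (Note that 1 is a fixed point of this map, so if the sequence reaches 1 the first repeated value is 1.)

4

576 → 5² + 7² + 6² = 110
110 → 1² + 1² + 0² = 2
2 → 2² = 4
4 → 4² = 16
16 → 1² + 6² = 37
37 → 3² + 7² = 58
58 → 5² + 8² = 89
89 → 8² + 9² = 145
145 → 1² + 4² + 5² = 42
42 → 4² + 2² = 20
20 → 2² + 0² = 4  — 4 already appeared earlier.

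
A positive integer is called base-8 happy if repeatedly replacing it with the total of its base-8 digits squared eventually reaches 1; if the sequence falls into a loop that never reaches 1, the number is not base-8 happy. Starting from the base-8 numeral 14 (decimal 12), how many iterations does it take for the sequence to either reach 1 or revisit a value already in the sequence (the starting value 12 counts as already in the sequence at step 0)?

5

12 = (1,4)_8 → 1² + 4² = 17
17 = (2,1)_8 → 2² + 1² = 5
5 = (5)_8 → 5² = 25
25 = (3,1)_8 → 3² + 1² = 10
10 = (1,2)_8 → 1² + 2² = 5  — 5 repeats.
That took 5 steps.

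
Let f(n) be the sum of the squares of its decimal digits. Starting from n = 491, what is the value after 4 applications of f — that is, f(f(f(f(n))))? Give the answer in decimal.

20

491 → 4² + 9² + 1² = 98
98 → 9² + 8² = 145
145 → 1² + 4² + 5² = 42
42 → 4² + 2² = 20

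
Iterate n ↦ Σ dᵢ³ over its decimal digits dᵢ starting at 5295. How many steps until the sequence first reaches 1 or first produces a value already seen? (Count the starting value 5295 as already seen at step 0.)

5295 → 5³ + 2³ + 9³ + 5³ = 987
987 → 9³ + 8³ + 7³ = 1584
1584 → 1³ + 5³ + 8³ + 4³ = 702
702 → 7³ + 0³ + 2³ = 351
351 → 3³ + 5³ + 1³ = 153
153 → 1³ + 5³ + 3³ = 153  — 153 repeats.
That took 6 steps.

6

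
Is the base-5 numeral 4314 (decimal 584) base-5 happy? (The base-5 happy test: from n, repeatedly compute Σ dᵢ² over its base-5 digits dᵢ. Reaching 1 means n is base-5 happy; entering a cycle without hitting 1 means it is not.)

not base-5 happy

584 = (4,3,1,4)_5 → 4² + 3² + 1² + 4² = 16 + 9 + 1 + 16 = 42
42 = (1,3,2)_5 → 1² + 3² + 2² = 1 + 9 + 4 = 14
14 = (2,4)_5 → 2² + 4² = 4 + 16 = 20
20 = (4,0)_5 → 4² + 0² = 16 + 0 = 16
16 = (3,1)_5 → 3² + 1² = 9 + 1 = 10
10 = (2,0)_5 → 2² + 0² = 4 + 0 = 4
4 = (4)_5 → 4² = 16  — 16 already seen; the sequence cycles without reaching 1.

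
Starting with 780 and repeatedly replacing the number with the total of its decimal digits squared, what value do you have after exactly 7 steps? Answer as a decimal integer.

58

780 → 113
113 → 11
11 → 2
2 → 4
4 → 16
16 → 37
37 → 58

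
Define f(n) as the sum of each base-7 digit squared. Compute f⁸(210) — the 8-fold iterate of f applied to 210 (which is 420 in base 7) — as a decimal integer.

2

210 = (4,2,0)_7 → 4² + 2² + 0² = 20
20 = (2,6)_7 → 2² + 6² = 40
40 = (5,5)_7 → 5² + 5² = 50
50 = (1,0,1)_7 → 1² + 0² + 1² = 2
2 = (2)_7 → 2² = 4
4 = (4)_7 → 4² = 16
16 = (2,2)_7 → 2² + 2² = 8
8 = (1,1)_7 → 1² + 1² = 2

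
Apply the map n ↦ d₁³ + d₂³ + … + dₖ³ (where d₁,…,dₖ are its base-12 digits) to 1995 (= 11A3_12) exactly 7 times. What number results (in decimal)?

1520

1995 = (1,1,10,3)_12 → 1³ + 1³ + 10³ + 3³ = 1 + 1 + 1000 + 27 = 1029
1029 = (7,1,9)_12 → 7³ + 1³ + 9³ = 343 + 1 + 729 = 1073
1073 = (7,5,5)_12 → 7³ + 5³ + 5³ = 343 + 125 + 125 = 593
593 = (4,1,5)_12 → 4³ + 1³ + 5³ = 64 + 1 + 125 = 190
190 = (1,3,10)_12 → 1³ + 3³ + 10³ = 1 + 27 + 1000 = 1028
1028 = (7,1,8)_12 → 7³ + 1³ + 8³ = 343 + 1 + 512 = 856
856 = (5,11,4)_12 → 5³ + 11³ + 4³ = 125 + 1331 + 64 = 1520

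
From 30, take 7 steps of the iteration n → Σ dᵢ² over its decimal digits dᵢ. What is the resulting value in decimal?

89

30 → 3² + 0² = 9
9 → 9² = 81
81 → 8² + 1² = 65
65 → 6² + 5² = 61
61 → 6² + 1² = 37
37 → 3² + 7² = 58
58 → 5² + 8² = 89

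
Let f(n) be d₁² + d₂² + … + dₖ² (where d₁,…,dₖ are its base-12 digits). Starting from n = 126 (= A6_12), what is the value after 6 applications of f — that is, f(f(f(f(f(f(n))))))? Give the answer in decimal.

5

126 = (10,6)_12 → 10² + 6² = 100 + 36 = 136
136 = (11,4)_12 → 11² + 4² = 121 + 16 = 137
137 = (11,5)_12 → 11² + 5² = 121 + 25 = 146
146 = (1,0,2)_12 → 1² + 0² + 2² = 1 + 0 + 4 = 5
5 = (5)_12 → 5² = 25
25 = (2,1)_12 → 2² + 1² = 4 + 1 = 5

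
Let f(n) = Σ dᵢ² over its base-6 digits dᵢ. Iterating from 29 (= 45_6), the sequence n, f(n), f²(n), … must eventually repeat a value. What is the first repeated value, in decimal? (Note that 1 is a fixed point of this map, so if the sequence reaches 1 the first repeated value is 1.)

29

29 = (4,5)_6 → 41
41 = (1,0,5)_6 → 26
26 = (4,2)_6 → 20
20 = (3,2)_6 → 13
13 = (2,1)_6 → 5
5 = (5)_6 → 25
25 = (4,1)_6 → 17
17 = (2,5)_6 → 29  — 29 already appeared earlier.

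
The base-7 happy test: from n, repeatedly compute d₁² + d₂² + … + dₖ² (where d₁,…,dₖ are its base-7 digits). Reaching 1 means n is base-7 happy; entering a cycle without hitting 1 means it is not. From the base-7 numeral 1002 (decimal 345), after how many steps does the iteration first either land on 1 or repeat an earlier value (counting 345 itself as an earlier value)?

3

345 = (1,0,0,2)_7 → 1² + 0² + 0² + 2² = 5
5 = (5)_7 → 5² = 25
25 = (3,4)_7 → 3² + 4² = 25  — 25 repeats.
That took 3 steps.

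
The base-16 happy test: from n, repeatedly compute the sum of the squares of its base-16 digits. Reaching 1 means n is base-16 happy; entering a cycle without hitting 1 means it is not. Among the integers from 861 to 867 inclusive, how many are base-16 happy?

861: 861 → 203 → 265 → 82 → 29 → 170 → 200 → 208 → 169 → 181 → 146 → 85 → 50 → 13 → 169  — not base-16 happy
862: 862 → 230 → 232 → 260 → 17 → 2 → 4 → 16 → 1  — base-16 happy
863: 863 → 259 → 10 → 100 → 52 → 25 → 82 → 29 → 170 → 200 → 208 → 169 → 181 → 146 → 85 → 50 → 13 → 169  — not base-16 happy
864: 864 → 45 → 173 → 269 → 170 → 200 → 208 → 169 → 181 → 146 → 85 → 50 → 13 → 169  — not base-16 happy
865: 865 → 46 → 200 → 208 → 169 → 181 → 146 → 85 → 50 → 13 → 169  — not base-16 happy
866: 866 → 49 → 10 → 100 → 52 → 25 → 82 → 29 → 170 → 200 → 208 → 169 → 181 → 146 → 85 → 50 → 13 → 169  — not base-16 happy
867: 867 → 54 → 45 → 173 → 269 → 170 → 200 → 208 → 169 → 181 → 146 → 85 → 50 → 13 → 169  — not base-16 happy
base-16 happy: 862

1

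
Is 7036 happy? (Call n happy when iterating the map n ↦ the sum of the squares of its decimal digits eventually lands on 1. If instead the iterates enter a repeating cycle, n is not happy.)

7036 → 7² + 0² + 3² + 6² = 94
94 → 9² + 4² = 97
97 → 9² + 7² = 130
130 → 1² + 3² + 0² = 10
10 → 1² + 0² = 1  — reached 1.

happy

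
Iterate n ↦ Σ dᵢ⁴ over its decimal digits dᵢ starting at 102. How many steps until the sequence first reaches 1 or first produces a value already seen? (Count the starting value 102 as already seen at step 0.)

102 → 1⁴ + 0⁴ + 2⁴ = 1 + 0 + 16 = 17
17 → 1⁴ + 7⁴ = 1 + 2401 = 2402
2402 → 2⁴ + 4⁴ + 0⁴ + 2⁴ = 16 + 256 + 0 + 16 = 288
288 → 2⁴ + 8⁴ + 8⁴ = 16 + 4096 + 4096 = 8208
8208 → 8⁴ + 2⁴ + 0⁴ + 8⁴ = 4096 + 16 + 0 + 4096 = 8208  — 8208 repeats.
That took 5 steps.

5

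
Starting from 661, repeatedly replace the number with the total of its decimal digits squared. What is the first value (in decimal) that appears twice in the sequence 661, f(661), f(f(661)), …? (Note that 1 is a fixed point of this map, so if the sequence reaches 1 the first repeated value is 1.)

58

661 → 6² + 6² + 1² = 36 + 36 + 1 = 73
73 → 7² + 3² = 49 + 9 = 58
58 → 5² + 8² = 25 + 64 = 89
89 → 8² + 9² = 64 + 81 = 145
145 → 1² + 4² + 5² = 1 + 16 + 25 = 42
42 → 4² + 2² = 16 + 4 = 20
20 → 2² + 0² = 4 + 0 = 4
4 → 4² = 16
16 → 1² + 6² = 1 + 36 = 37
37 → 3² + 7² = 9 + 49 = 58  — 58 already appeared earlier.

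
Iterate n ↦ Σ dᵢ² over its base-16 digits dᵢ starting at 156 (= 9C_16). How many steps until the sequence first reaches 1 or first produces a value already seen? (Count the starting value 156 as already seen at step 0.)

156 = (9,12)_16 → 9² + 12² = 225
225 = (14,1)_16 → 14² + 1² = 197
197 = (12,5)_16 → 12² + 5² = 169
169 = (10,9)_16 → 10² + 9² = 181
181 = (11,5)_16 → 11² + 5² = 146
146 = (9,2)_16 → 9² + 2² = 85
85 = (5,5)_16 → 5² + 5² = 50
50 = (3,2)_16 → 3² + 2² = 13
13 = (13)_16 → 13² = 169  — 169 repeats.
That took 9 steps.

9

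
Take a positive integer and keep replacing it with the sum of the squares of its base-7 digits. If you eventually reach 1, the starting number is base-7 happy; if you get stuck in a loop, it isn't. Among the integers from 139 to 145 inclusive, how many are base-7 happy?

139: 139 → 65 → 9 → 5 → 25 → 25  — not base-7 happy
140: 140 → 40 → 50 → 2 → 4 → 16 → 8 → 2  — not base-7 happy
141: 141 → 41 → 61 → 27 → 45 → 45  — not base-7 happy
142: 142 → 44 → 40 → 50 → 2 → 4 → 16 → 8 → 2  — not base-7 happy
143: 143 → 49 → 1  — base-7 happy
144: 144 → 56 → 2 → 4 → 16 → 8 → 2  — not base-7 happy
145: 145 → 65 → 9 → 5 → 25 → 25  — not base-7 happy
base-7 happy: 143

1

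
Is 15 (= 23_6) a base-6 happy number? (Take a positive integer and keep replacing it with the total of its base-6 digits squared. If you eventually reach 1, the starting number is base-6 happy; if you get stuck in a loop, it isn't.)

not base-6 happy

15 = (2,3)_6 → 2² + 3² = 13
13 = (2,1)_6 → 2² + 1² = 5
5 = (5)_6 → 5² = 25
25 = (4,1)_6 → 4² + 1² = 17
17 = (2,5)_6 → 2² + 5² = 29
29 = (4,5)_6 → 4² + 5² = 41
41 = (1,0,5)_6 → 1² + 0² + 5² = 26
26 = (4,2)_6 → 4² + 2² = 20
20 = (3,2)_6 → 3² + 2² = 13  — 13 already seen; the sequence cycles without reaching 1.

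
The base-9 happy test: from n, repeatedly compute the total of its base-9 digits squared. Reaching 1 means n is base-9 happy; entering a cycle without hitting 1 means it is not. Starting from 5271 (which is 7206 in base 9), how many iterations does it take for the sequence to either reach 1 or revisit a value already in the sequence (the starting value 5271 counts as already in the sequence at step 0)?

4

5271 = (7,2,0,6)_9 → 7² + 2² + 0² + 6² = 89
89 = (1,0,8)_9 → 1² + 0² + 8² = 65
65 = (7,2)_9 → 7² + 2² = 53
53 = (5,8)_9 → 5² + 8² = 89  — 89 repeats.
That took 4 steps.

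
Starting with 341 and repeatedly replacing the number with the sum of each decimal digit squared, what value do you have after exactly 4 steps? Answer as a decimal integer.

37

341 → 3² + 4² + 1² = 26
26 → 2² + 6² = 40
40 → 4² + 0² = 16
16 → 1² + 6² = 37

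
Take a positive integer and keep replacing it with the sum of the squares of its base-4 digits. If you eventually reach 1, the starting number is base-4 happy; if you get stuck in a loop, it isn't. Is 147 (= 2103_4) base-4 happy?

147 = (2,1,0,3)_4 → 2² + 1² + 0² + 3² = 14
14 = (3,2)_4 → 3² + 2² = 13
13 = (3,1)_4 → 3² + 1² = 10
10 = (2,2)_4 → 2² + 2² = 8
8 = (2,0)_4 → 2² + 0² = 4
4 = (1,0)_4 → 1² + 0² = 1  — reached 1.

base-4 happy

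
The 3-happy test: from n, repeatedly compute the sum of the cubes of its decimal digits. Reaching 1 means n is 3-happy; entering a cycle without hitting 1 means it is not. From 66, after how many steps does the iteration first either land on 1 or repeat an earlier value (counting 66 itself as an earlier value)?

66 → 6³ + 6³ = 216 + 216 = 432
432 → 4³ + 3³ + 2³ = 64 + 27 + 8 = 99
99 → 9³ + 9³ = 729 + 729 = 1458
1458 → 1³ + 4³ + 5³ + 8³ = 1 + 64 + 125 + 512 = 702
702 → 7³ + 0³ + 2³ = 343 + 0 + 8 = 351
351 → 3³ + 5³ + 1³ = 27 + 125 + 1 = 153
153 → 1³ + 5³ + 3³ = 1 + 125 + 27 = 153  — 153 repeats.
That took 7 steps.

7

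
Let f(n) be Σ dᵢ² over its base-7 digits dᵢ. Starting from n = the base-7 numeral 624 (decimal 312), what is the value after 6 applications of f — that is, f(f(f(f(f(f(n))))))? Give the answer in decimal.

312 = (6,2,4)_7 → 56
56 = (1,1,0)_7 → 2
2 = (2)_7 → 4
4 = (4)_7 → 16
16 = (2,2)_7 → 8
8 = (1,1)_7 → 2

2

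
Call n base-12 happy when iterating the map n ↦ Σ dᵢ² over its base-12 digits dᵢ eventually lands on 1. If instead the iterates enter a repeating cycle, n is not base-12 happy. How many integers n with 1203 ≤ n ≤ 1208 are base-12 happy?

1203: 1203 → 89 → 74 → 40 → 25 → 5 → 25  — not base-12 happy
1204: 1204 → 96 → 64 → 41 → 34 → 104 → 128 → 164 → 66 → 61 → 26 → 8 → 64  — not base-12 happy
1205: 1205 → 105 → 145 → 2 → 4 → 16 → 17 → 26 → 8 → 64 → 41 → 34 → 104 → 128 → 164 → 66 → 61 → 26  — not base-12 happy
1206: 1206 → 116 → 145 → 2 → 4 → 16 → 17 → 26 → 8 → 64 → 41 → 34 → 104 → 128 → 164 → 66 → 61 → 26  — not base-12 happy
1207: 1207 → 129 → 181 → 11 → 121 → 101 → 89 → 74 → 40 → 25 → 5 → 25  — not base-12 happy
1208: 1208 → 144 → 1  — base-12 happy
base-12 happy: 1208

1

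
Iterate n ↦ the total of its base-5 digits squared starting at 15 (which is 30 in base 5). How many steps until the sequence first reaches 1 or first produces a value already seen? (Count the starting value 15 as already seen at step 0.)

15 = (3,0)_5 → 3² + 0² = 9
9 = (1,4)_5 → 1² + 4² = 17
17 = (3,2)_5 → 3² + 2² = 13
13 = (2,3)_5 → 2² + 3² = 13  — 13 repeats.
That took 4 steps.

4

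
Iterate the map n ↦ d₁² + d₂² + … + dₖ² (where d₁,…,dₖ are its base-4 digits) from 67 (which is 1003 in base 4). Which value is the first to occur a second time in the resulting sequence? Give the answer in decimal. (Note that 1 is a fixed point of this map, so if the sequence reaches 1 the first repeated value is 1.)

1

67 = (1,0,0,3)_4 → 1² + 0² + 0² + 3² = 10
10 = (2,2)_4 → 2² + 2² = 8
8 = (2,0)_4 → 2² + 0² = 4
4 = (1,0)_4 → 1² + 0² = 1  — reached the fixed point 1.
1 → 1, so 1 is the first repeated value.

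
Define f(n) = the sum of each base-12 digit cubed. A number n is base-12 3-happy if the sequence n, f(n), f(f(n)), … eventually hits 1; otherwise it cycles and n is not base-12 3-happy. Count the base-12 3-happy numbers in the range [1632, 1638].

6

1632: 1632 → 1395 → 1268 → 1753 → 10 → 1000 → 1611 → 1366 → 1854 → 1217 → 762 → 368 → 736 → 190 → 1028 → 856 → 1520 → 1728 → 1  (reaches 1)
1633: 1633 → 1396 → 1305 → 1458 → 1217 → 762 → 368 → 736 → 190 → 1028 → 856 → 1520 → 1728 → 1  (reaches 1)
1634: 1634 → 1403 → 2572 → 1190 → 547 → 1099 → 1029 → 1073 → 593 → 190 → 1028 → 856 → 1520 → 1728 → 1  (reaches 1)
1635: 1635 → 1422 → 1945 → 219 → 244 → 577 → 65 → 250 → 1513 → 1217 → 762 → 368 → 736 → 190 → 1028 → 856 → 1520 → 1728 → 1  (reaches 1)
1636: 1636 → 1459 → 1344 → 793 → 342 → 288 → 8 → 512 → 755 → 1464 → 1008 → 343 → 415 → 1351 → 1136 → 1855 → 1344  (repeats 1344)
1637: 1637 → 1520 → 1728 → 1  (reaches 1)
1638: 1638 → 1611 → 1366 → 1854 → 1217 → 762 → 368 → 736 → 190 → 1028 → 856 → 1520 → 1728 → 1  (reaches 1)
base-12 3-happy: 1632, 1633, 1634, 1635, 1637, 1638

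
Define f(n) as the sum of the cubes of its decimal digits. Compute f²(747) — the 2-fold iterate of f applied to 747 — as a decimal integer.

468

747 → 750
750 → 468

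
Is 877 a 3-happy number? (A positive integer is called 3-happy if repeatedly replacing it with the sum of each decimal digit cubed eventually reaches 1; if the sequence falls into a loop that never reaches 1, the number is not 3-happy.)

3-happy

877 → 8³ + 7³ + 7³ = 512 + 343 + 343 = 1198
1198 → 1³ + 1³ + 9³ + 8³ = 1 + 1 + 729 + 512 = 1243
1243 → 1³ + 2³ + 4³ + 3³ = 1 + 8 + 64 + 27 = 100
100 → 1³ + 0³ + 0³ = 1 + 0 + 0 = 1  — reached 1.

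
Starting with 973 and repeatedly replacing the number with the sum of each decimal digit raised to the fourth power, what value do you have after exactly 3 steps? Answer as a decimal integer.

973 → 9043
9043 → 6898
6898 → 16049

16049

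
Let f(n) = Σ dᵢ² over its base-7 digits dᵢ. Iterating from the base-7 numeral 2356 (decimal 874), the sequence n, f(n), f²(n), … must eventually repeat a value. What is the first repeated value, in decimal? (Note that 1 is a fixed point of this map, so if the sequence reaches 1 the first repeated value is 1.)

10

874 = (2,3,5,6)_7 → 2² + 3² + 5² + 6² = 4 + 9 + 25 + 36 = 74
74 = (1,3,4)_7 → 1² + 3² + 4² = 1 + 9 + 16 = 26
26 = (3,5)_7 → 3² + 5² = 9 + 25 = 34
34 = (4,6)_7 → 4² + 6² = 16 + 36 = 52
52 = (1,0,3)_7 → 1² + 0² + 3² = 1 + 0 + 9 = 10
10 = (1,3)_7 → 1² + 3² = 1 + 9 = 10  — 10 already appeared earlier.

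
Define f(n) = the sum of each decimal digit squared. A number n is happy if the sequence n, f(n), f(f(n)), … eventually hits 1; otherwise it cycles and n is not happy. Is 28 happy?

happy

28 → 2² + 8² = 68
68 → 6² + 8² = 100
100 → 1² + 0² + 0² = 1  — reached 1.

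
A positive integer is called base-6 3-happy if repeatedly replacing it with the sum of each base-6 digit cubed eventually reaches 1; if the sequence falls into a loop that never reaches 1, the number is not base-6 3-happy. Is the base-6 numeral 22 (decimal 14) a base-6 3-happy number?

14 = (2,2)_6 → 2³ + 2³ = 8 + 8 = 16
16 = (2,4)_6 → 2³ + 4³ = 8 + 64 = 72
72 = (2,0,0)_6 → 2³ + 0³ + 0³ = 8 + 0 + 0 = 8
8 = (1,2)_6 → 1³ + 2³ = 1 + 8 = 9
9 = (1,3)_6 → 1³ + 3³ = 1 + 27 = 28
28 = (4,4)_6 → 4³ + 4³ = 64 + 64 = 128
128 = (3,3,2)_6 → 3³ + 3³ + 2³ = 27 + 27 + 8 = 62
62 = (1,4,2)_6 → 1³ + 4³ + 2³ = 1 + 64 + 8 = 73
73 = (2,0,1)_6 → 2³ + 0³ + 1³ = 8 + 0 + 1 = 9  — 9 already seen; the sequence cycles without reaching 1.

not base-6 3-happy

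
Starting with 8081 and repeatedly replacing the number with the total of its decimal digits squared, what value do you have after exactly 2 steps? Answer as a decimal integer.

86

8081 → 8² + 0² + 8² + 1² = 64 + 0 + 64 + 1 = 129
129 → 1² + 2² + 9² = 1 + 4 + 81 = 86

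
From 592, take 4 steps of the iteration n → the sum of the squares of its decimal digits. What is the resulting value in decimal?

16

592 → 5² + 9² + 2² = 110
110 → 1² + 1² + 0² = 2
2 → 2² = 4
4 → 4² = 16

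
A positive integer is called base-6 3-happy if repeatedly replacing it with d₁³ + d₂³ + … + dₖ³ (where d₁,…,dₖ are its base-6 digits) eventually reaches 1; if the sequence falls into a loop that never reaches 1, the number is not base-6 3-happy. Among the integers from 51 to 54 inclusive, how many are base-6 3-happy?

51: 51 → 36 → 1  — base-6 3-happy
52: 52 → 73 → 9 → 28 → 128 → 62 → 73  — not base-6 3-happy
53: 53 → 134 → 99 → 99  — not base-6 3-happy
54: 54 → 28 → 128 → 62 → 73 → 9 → 28  — not base-6 3-happy
base-6 3-happy: 51

1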